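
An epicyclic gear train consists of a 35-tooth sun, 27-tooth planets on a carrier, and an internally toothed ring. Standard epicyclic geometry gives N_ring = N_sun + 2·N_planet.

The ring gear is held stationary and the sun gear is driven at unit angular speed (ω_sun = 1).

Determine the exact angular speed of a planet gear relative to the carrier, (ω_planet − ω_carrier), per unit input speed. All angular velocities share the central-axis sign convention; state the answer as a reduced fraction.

-3115/3348

N_ring = 35 + 2·27 = 89
35(ω_s−ω_c) = −89(ω_r−ω_c),  ω_r=0, ω_s=1
35(1−ω_c) = −89(0−ω_c)  ⇒  124ω_c = 35  ⇒  ω_c = 35/124
sun–planet: 35·(1−35/124) = −27·(ω_p−ω_c)  ⇒  ω_p−ω_c = −(35/27)·(89/124) = -3115/3348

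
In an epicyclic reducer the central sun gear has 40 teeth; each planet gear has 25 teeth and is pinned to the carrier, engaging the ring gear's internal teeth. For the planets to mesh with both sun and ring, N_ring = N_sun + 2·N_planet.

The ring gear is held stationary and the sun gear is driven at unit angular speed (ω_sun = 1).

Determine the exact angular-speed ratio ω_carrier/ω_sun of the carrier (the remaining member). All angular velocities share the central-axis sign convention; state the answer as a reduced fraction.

4/13

N_ring = 40 + 2·25 = 90
40(ω_s−ω_c) = −90(ω_r−ω_c),  ω_r=0, ω_s=1
40(1−ω_c) = −90(0−ω_c)  ⇒  130ω_c = 40  ⇒  ω_c = 4/13
ω_c/ω_s = 4/13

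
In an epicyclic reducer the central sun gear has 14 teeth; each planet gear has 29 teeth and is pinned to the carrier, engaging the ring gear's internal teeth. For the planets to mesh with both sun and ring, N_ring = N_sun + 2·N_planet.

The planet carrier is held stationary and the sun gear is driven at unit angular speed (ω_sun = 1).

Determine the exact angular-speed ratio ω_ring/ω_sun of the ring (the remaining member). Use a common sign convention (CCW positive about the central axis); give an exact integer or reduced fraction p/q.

-7/36

N_ring = 14 + 2·29 = 72
14(ω_s−ω_c) = −72(ω_r−ω_c),  ω_c=0, ω_s=1
ω_r = 0 − (14/72)(1−0) = -7/36
ω_r/ω_s = -7/36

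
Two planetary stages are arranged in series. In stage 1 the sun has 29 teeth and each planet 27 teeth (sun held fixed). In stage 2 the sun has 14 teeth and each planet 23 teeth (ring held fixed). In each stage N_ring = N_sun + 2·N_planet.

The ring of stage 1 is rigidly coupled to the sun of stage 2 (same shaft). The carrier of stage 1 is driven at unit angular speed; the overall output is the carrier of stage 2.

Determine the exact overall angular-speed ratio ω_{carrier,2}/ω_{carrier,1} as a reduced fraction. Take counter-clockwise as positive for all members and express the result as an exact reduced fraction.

784/3071

Stage 1: N_ring = 29 + 2·27 = 83
Stage 1: 29(ω_s−ω_c) = −83(ω_r−ω_c),  ω_s=0, ω_c=1
Stage 1: ω_r = 1 − (29/83)(0−1) = 112/83
  ⇒ ω_r¹/ω_c¹ = 112/83
Stage 2: N_ring = 14 + 2·23 = 60
Stage 2: 14(ω_s−ω_c) = −60(ω_r−ω_c),  ω_r=0, ω_s=1
Stage 2: 14(1−ω_c) = −60(0−ω_c)  ⇒  74ω_c = 14  ⇒  ω_c = 7/37
  ⇒ ω_c²/ω_s² = 7/37
Coupling ω_s² = ω_r¹ ⇒ overall = 112/83 × 7/37 = 784/3071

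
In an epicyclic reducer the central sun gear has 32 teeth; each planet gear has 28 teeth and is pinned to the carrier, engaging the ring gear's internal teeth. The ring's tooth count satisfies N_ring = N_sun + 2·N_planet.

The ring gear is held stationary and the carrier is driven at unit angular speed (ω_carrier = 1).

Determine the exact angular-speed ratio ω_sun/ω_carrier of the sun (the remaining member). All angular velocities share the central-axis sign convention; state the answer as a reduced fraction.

N_ring = 32 + 2·28 = 88
32(ω_s−ω_c) = −88(ω_r−ω_c),  ω_r=0, ω_c=1
ω_s = 1 − (88/32)(0−1) = 15/4
ω_s/ω_c = 15/4

15/4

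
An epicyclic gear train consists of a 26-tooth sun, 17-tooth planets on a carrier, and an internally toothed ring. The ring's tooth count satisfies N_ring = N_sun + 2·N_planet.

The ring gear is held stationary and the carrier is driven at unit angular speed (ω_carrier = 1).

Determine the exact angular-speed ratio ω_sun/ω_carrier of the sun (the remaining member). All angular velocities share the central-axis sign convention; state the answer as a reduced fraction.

43/13

N_ring = 26 + 2·17 = 60
26(ω_s−ω_c) = −60(ω_r−ω_c),  ω_r=0, ω_c=1
ω_s = 1 − (60/26)(0−1) = 43/13
ω_s/ω_c = 43/13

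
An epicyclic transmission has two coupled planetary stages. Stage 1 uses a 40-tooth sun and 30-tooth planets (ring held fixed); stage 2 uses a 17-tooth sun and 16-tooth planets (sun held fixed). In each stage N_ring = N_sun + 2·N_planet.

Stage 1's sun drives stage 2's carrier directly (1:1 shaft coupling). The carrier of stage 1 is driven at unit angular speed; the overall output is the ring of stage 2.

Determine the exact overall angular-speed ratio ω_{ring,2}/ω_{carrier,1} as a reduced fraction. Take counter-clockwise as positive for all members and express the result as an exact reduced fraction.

Stage 1: N_ring = 40 + 2·30 = 100
Stage 1: 40(ω_s−ω_c) = −100(ω_r−ω_c),  ω_r=0, ω_c=1
Stage 1: ω_s = 1 − (100/40)(0−1) = 7/2
  ⇒ ω_s¹/ω_c¹ = 7/2
Stage 2: N_ring = 17 + 2·16 = 49
Stage 2: 17(ω_s−ω_c) = −49(ω_r−ω_c),  ω_s=0, ω_c=1
Stage 2: ω_r = 1 − (17/49)(0−1) = 66/49
  ⇒ ω_r²/ω_c² = 66/49
Coupling ω_c² = ω_s¹ ⇒ overall = 7/2 × 66/49 = 33/7

33/7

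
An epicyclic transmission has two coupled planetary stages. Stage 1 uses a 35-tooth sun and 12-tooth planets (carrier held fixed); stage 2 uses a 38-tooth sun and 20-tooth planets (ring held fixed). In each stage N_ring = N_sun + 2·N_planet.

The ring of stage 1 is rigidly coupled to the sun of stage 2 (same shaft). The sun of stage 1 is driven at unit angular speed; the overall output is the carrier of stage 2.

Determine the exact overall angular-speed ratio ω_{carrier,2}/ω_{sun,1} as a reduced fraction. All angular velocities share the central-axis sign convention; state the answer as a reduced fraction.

-665/3422

Stage 1: N_ring = 35 + 2·12 = 59
Stage 1: 35(ω_s−ω_c) = −59(ω_r−ω_c),  ω_c=0, ω_s=1
Stage 1: ω_r = 0 − (35/59)(1−0) = -35/59
  ⇒ ω_r¹/ω_s¹ = -35/59
Stage 2: N_ring = 38 + 2·20 = 78
Stage 2: 38(ω_s−ω_c) = −78(ω_r−ω_c),  ω_r=0, ω_s=1
Stage 2: 38(1−ω_c) = −78(0−ω_c)  ⇒  116ω_c = 38  ⇒  ω_c = 19/58
  ⇒ ω_c²/ω_s² = 19/58
Coupling ω_s² = ω_r¹ ⇒ overall = -35/59 × 19/58 = -665/3422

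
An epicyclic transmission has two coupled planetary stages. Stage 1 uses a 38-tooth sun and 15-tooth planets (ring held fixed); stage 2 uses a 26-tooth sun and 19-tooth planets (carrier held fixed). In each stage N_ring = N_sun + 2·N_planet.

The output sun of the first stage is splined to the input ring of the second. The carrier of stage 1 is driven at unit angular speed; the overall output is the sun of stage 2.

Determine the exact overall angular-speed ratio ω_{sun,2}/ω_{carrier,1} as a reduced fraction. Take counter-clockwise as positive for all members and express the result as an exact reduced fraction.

Stage 1: N_ring = 38 + 2·15 = 68
Stage 1: 38(ω_s−ω_c) = −68(ω_r−ω_c),  ω_r=0, ω_c=1
Stage 1: ω_s = 1 − (68/38)(0−1) = 53/19
  ⇒ ω_s¹/ω_c¹ = 53/19
Stage 2: N_ring = 26 + 2·19 = 64
Stage 2: 26(ω_s−ω_c) = −64(ω_r−ω_c),  ω_c=0, ω_r=1
Stage 2: ω_s = 0 − (64/26)(1−0) = -32/13
  ⇒ ω_s²/ω_r² = -32/13
Coupling ω_r² = ω_s¹ ⇒ overall = 53/19 × -32/13 = -1696/247

-1696/247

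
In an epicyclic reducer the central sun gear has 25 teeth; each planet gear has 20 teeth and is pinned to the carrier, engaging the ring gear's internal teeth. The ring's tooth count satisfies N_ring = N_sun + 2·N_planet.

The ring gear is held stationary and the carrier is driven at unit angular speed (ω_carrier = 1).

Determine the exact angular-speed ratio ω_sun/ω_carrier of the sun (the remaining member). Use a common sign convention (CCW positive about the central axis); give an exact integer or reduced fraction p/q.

N_ring = 25 + 2·20 = 65
25(ω_s−ω_c) = −65(ω_r−ω_c),  ω_r=0, ω_c=1
ω_s = 1 − (65/25)(0−1) = 18/5
ω_s/ω_c = 18/5

18/5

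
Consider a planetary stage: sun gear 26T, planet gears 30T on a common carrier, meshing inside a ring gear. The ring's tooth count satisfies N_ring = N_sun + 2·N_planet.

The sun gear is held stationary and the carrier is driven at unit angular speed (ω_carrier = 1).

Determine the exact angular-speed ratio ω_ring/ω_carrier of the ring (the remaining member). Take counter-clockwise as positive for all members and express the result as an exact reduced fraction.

N_ring = 26 + 2·30 = 86
26(ω_s−ω_c) = −86(ω_r−ω_c),  ω_s=0, ω_c=1
ω_r = 1 − (26/86)(0−1) = 56/43
ω_r/ω_c = 56/43

56/43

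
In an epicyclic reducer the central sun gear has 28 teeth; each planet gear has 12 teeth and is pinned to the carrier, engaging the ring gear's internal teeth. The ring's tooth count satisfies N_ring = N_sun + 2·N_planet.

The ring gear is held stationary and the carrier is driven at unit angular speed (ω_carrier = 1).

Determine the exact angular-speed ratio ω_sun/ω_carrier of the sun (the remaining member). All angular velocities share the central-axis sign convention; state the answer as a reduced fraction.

20/7

N_ring = 28 + 2·12 = 52
28(ω_s−ω_c) = −52(ω_r−ω_c),  ω_r=0, ω_c=1
ω_s = 1 − (52/28)(0−1) = 20/7
ω_s/ω_c = 20/7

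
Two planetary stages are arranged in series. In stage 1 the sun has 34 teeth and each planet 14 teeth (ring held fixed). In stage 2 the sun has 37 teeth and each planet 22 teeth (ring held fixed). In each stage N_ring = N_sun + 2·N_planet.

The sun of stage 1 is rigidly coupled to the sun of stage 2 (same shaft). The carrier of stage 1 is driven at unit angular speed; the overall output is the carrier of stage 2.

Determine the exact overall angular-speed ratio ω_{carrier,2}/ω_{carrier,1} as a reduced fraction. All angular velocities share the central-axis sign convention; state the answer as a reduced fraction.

Stage 1: N_ring = 34 + 2·14 = 62
Stage 1: 34(ω_s−ω_c) = −62(ω_r−ω_c),  ω_r=0, ω_c=1
Stage 1: ω_s = 1 − (62/34)(0−1) = 48/17
  ⇒ ω_s¹/ω_c¹ = 48/17
Stage 2: N_ring = 37 + 2·22 = 81
Stage 2: 37(ω_s−ω_c) = −81(ω_r−ω_c),  ω_r=0, ω_s=1
Stage 2: 37(1−ω_c) = −81(0−ω_c)  ⇒  118ω_c = 37  ⇒  ω_c = 37/118
  ⇒ ω_c²/ω_s² = 37/118
Coupling ω_s² = ω_s¹ ⇒ overall = 48/17 × 37/118 = 888/1003

888/1003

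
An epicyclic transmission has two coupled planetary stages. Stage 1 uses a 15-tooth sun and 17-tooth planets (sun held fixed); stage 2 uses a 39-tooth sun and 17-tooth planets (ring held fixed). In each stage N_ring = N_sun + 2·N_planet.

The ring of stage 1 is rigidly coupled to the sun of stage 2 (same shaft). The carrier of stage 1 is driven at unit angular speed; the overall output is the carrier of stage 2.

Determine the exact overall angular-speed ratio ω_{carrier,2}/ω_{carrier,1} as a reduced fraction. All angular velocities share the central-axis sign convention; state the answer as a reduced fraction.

156/343

Stage 1: N_ring = 15 + 2·17 = 49
Stage 1: 15(ω_s−ω_c) = −49(ω_r−ω_c),  ω_s=0, ω_c=1
Stage 1: ω_r = 1 − (15/49)(0−1) = 64/49
  ⇒ ω_r¹/ω_c¹ = 64/49
Stage 2: N_ring = 39 + 2·17 = 73
Stage 2: 39(ω_s−ω_c) = −73(ω_r−ω_c),  ω_r=0, ω_s=1
Stage 2: 39(1−ω_c) = −73(0−ω_c)  ⇒  112ω_c = 39  ⇒  ω_c = 39/112
  ⇒ ω_c²/ω_s² = 39/112
Coupling ω_s² = ω_r¹ ⇒ overall = 64/49 × 39/112 = 156/343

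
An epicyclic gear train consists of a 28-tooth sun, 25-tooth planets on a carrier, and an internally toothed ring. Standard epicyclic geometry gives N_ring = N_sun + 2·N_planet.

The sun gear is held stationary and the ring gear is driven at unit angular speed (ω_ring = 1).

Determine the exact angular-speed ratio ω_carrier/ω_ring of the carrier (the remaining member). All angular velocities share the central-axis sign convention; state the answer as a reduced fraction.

39/53

N_ring = 28 + 2·25 = 78
28(ω_s−ω_c) = −78(ω_r−ω_c),  ω_s=0, ω_r=1
28(0−ω_c) = −78(1−ω_c)  ⇒  106ω_c = 78  ⇒  ω_c = 39/53
ω_c/ω_r = 39/53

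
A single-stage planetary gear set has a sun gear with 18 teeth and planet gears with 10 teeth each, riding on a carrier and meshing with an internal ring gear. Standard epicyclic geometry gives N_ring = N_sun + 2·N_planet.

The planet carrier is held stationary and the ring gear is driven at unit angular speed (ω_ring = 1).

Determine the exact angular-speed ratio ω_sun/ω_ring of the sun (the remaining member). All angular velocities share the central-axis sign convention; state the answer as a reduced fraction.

-19/9

N_ring = 18 + 2·10 = 38
18(ω_s−ω_c) = −38(ω_r−ω_c),  ω_c=0, ω_r=1
ω_s = 0 − (38/18)(1−0) = -19/9
ω_s/ω_r = -19/9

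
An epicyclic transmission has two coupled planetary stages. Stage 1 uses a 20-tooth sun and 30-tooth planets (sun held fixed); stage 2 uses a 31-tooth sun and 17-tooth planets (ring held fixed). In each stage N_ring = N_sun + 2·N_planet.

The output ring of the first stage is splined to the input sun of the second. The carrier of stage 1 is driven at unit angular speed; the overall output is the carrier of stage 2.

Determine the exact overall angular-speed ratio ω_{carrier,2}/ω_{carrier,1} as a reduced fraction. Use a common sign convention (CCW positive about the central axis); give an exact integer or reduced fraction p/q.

Stage 1: N_ring = 20 + 2·30 = 80
Stage 1: 20(ω_s−ω_c) = −80(ω_r−ω_c),  ω_s=0, ω_c=1
Stage 1: ω_r = 1 − (20/80)(0−1) = 5/4
  ⇒ ω_r¹/ω_c¹ = 5/4
Stage 2: N_ring = 31 + 2·17 = 65
Stage 2: 31(ω_s−ω_c) = −65(ω_r−ω_c),  ω_r=0, ω_s=1
Stage 2: 31(1−ω_c) = −65(0−ω_c)  ⇒  96ω_c = 31  ⇒  ω_c = 31/96
  ⇒ ω_c²/ω_s² = 31/96
Coupling ω_s² = ω_r¹ ⇒ overall = 5/4 × 31/96 = 155/384

155/384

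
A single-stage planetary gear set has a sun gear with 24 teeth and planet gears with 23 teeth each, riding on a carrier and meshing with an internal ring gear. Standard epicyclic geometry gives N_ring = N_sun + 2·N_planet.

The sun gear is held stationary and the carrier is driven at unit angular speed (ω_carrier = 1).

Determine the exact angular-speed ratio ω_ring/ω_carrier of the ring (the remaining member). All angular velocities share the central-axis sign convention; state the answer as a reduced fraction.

N_ring = 24 + 2·23 = 70
24(ω_s−ω_c) = −70(ω_r−ω_c),  ω_s=0, ω_c=1
ω_r = 1 − (24/70)(0−1) = 47/35
ω_r/ω_c = 47/35

47/35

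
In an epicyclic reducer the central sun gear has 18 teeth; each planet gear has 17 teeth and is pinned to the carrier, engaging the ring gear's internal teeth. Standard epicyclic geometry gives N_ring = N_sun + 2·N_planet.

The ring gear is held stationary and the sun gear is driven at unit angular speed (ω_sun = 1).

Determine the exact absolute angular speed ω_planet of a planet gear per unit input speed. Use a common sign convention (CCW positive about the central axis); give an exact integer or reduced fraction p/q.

N_ring = 18 + 2·17 = 52
18(ω_s−ω_c) = −52(ω_r−ω_c),  ω_r=0, ω_s=1
18(1−ω_c) = −52(0−ω_c)  ⇒  70ω_c = 18  ⇒  ω_c = 9/35
sun–planet: 18·(1−9/35) = −17·(ω_p−ω_c)  ⇒  ω_p−ω_c = −(18/17)·(26/35) = -468/595
ω_p = 9/35 − 468/595 = -9/17

-9/17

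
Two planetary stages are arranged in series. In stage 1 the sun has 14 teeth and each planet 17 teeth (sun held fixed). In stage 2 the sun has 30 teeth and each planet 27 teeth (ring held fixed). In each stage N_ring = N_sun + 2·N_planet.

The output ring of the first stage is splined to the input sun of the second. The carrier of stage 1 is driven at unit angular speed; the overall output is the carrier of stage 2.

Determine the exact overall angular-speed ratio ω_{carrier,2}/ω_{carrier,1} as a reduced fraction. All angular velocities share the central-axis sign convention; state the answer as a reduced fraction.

Stage 1: N_ring = 14 + 2·17 = 48
Stage 1: 14(ω_s−ω_c) = −48(ω_r−ω_c),  ω_s=0, ω_c=1
Stage 1: ω_r = 1 − (14/48)(0−1) = 31/24
  ⇒ ω_r¹/ω_c¹ = 31/24
Stage 2: N_ring = 30 + 2·27 = 84
Stage 2: 30(ω_s−ω_c) = −84(ω_r−ω_c),  ω_r=0, ω_s=1
Stage 2: 30(1−ω_c) = −84(0−ω_c)  ⇒  114ω_c = 30  ⇒  ω_c = 5/19
  ⇒ ω_c²/ω_s² = 5/19
Coupling ω_s² = ω_r¹ ⇒ overall = 31/24 × 5/19 = 155/456

155/456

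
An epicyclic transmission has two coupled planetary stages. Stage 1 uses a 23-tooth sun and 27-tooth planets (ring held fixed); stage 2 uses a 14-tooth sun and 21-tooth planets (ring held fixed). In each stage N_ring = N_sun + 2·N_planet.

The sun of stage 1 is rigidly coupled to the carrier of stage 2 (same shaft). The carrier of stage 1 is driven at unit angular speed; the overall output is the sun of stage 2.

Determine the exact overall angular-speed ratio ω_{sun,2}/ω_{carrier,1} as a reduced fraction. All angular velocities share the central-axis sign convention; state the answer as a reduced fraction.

500/23

Stage 1: N_ring = 23 + 2·27 = 77
Stage 1: 23(ω_s−ω_c) = −77(ω_r−ω_c),  ω_r=0, ω_c=1
Stage 1: ω_s = 1 − (77/23)(0−1) = 100/23
  ⇒ ω_s¹/ω_c¹ = 100/23
Stage 2: N_ring = 14 + 2·21 = 56
Stage 2: 14(ω_s−ω_c) = −56(ω_r−ω_c),  ω_r=0, ω_c=1
Stage 2: ω_s = 1 − (56/14)(0−1) = 5
  ⇒ ω_s²/ω_c² = 5
Coupling ω_c² = ω_s¹ ⇒ overall = 100/23 × 5 = 500/23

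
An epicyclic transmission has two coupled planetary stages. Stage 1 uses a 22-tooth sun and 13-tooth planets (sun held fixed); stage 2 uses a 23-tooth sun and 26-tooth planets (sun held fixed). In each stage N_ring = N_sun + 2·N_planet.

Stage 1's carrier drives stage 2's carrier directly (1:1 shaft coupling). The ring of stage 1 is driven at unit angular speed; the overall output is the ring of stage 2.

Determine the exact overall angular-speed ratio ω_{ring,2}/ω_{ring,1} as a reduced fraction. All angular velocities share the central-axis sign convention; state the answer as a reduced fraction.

Stage 1: N_ring = 22 + 2·13 = 48
Stage 1: 22(ω_s−ω_c) = −48(ω_r−ω_c),  ω_s=0, ω_r=1
Stage 1: 22(0−ω_c) = −48(1−ω_c)  ⇒  70ω_c = 48  ⇒  ω_c = 24/35
  ⇒ ω_c¹/ω_r¹ = 24/35
Stage 2: N_ring = 23 + 2·26 = 75
Stage 2: 23(ω_s−ω_c) = −75(ω_r−ω_c),  ω_s=0, ω_c=1
Stage 2: ω_r = 1 − (23/75)(0−1) = 98/75
  ⇒ ω_r²/ω_c² = 98/75
Coupling ω_c² = ω_c¹ ⇒ overall = 24/35 × 98/75 = 112/125

112/125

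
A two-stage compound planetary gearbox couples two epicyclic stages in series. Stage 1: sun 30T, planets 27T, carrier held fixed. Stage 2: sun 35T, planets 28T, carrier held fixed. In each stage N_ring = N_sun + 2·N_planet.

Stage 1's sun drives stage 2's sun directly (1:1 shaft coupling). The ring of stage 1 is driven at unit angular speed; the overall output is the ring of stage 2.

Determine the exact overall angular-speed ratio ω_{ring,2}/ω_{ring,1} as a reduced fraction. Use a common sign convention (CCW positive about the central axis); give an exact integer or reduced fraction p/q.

Stage 1: N_ring = 30 + 2·27 = 84
Stage 1: 30(ω_s−ω_c) = −84(ω_r−ω_c),  ω_c=0, ω_r=1
Stage 1: ω_s = 0 − (84/30)(1−0) = -14/5
  ⇒ ω_s¹/ω_r¹ = -14/5
Stage 2: N_ring = 35 + 2·28 = 91
Stage 2: 35(ω_s−ω_c) = −91(ω_r−ω_c),  ω_c=0, ω_s=1
Stage 2: ω_r = 0 − (35/91)(1−0) = -5/13
  ⇒ ω_r²/ω_s² = -5/13
Coupling ω_s² = ω_s¹ ⇒ overall = -14/5 × -5/13 = 14/13

14/13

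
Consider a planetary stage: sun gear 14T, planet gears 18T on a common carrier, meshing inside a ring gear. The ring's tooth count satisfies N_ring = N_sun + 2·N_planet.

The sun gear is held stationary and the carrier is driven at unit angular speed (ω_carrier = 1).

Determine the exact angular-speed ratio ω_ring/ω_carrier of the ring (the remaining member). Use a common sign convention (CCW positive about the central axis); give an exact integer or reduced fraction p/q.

32/25

N_ring = 14 + 2·18 = 50
14(ω_s−ω_c) = −50(ω_r−ω_c),  ω_s=0, ω_c=1
ω_r = 1 − (14/50)(0−1) = 32/25
ω_r/ω_c = 32/25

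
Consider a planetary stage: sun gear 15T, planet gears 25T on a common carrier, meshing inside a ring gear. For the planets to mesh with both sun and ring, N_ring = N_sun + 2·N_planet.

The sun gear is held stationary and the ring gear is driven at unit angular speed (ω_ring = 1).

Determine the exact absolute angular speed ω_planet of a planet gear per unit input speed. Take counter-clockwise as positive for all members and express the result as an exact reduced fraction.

N_ring = 15 + 2·25 = 65
15(ω_s−ω_c) = −65(ω_r−ω_c),  ω_s=0, ω_r=1
15(0−ω_c) = −65(1−ω_c)  ⇒  80ω_c = 65  ⇒  ω_c = 13/16
sun–planet: 15·(0−13/16) = −25·(ω_p−ω_c)  ⇒  ω_p−ω_c = −(15/25)·(-13/16) = 39/80
ω_p = 13/16 + 39/80 = 13/10

13/10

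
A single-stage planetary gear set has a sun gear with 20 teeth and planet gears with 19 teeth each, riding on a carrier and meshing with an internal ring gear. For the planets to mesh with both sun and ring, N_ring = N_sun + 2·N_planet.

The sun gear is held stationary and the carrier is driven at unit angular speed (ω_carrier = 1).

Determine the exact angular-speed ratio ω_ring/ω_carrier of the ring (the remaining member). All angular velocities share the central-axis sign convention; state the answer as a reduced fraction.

N_ring = 20 + 2·19 = 58
20(ω_s−ω_c) = −58(ω_r−ω_c),  ω_s=0, ω_c=1
ω_r = 1 − (20/58)(0−1) = 39/29
ω_r/ω_c = 39/29

39/29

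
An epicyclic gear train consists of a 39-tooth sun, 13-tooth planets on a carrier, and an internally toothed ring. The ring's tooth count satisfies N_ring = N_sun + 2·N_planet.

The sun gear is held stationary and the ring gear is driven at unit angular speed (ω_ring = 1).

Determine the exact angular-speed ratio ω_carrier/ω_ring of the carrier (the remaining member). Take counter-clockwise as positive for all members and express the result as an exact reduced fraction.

N_ring = 39 + 2·13 = 65
39(ω_s−ω_c) = −65(ω_r−ω_c),  ω_s=0, ω_r=1
39(0−ω_c) = −65(1−ω_c)  ⇒  104ω_c = 65  ⇒  ω_c = 5/8
ω_c/ω_r = 5/8

5/8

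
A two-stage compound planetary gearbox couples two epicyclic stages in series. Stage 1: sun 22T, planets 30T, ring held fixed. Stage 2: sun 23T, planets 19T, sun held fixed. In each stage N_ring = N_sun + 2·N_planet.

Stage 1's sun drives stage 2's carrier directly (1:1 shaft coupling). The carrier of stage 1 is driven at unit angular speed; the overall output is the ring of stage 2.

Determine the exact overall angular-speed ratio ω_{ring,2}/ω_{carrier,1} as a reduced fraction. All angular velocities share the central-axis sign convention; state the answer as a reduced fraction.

Stage 1: N_ring = 22 + 2·30 = 82
Stage 1: 22(ω_s−ω_c) = −82(ω_r−ω_c),  ω_r=0, ω_c=1
Stage 1: ω_s = 1 − (82/22)(0−1) = 52/11
  ⇒ ω_s¹/ω_c¹ = 52/11
Stage 2: N_ring = 23 + 2·19 = 61
Stage 2: 23(ω_s−ω_c) = −61(ω_r−ω_c),  ω_s=0, ω_c=1
Stage 2: ω_r = 1 − (23/61)(0−1) = 84/61
  ⇒ ω_r²/ω_c² = 84/61
Coupling ω_c² = ω_s¹ ⇒ overall = 52/11 × 84/61 = 4368/671

4368/671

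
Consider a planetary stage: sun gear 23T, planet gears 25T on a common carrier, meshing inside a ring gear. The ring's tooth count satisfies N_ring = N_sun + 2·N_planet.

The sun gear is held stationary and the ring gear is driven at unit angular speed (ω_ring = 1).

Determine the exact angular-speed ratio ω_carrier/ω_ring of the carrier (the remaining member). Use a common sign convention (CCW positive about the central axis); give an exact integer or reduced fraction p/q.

N_ring = 23 + 2·25 = 73
23(ω_s−ω_c) = −73(ω_r−ω_c),  ω_s=0, ω_r=1
23(0−ω_c) = −73(1−ω_c)  ⇒  96ω_c = 73  ⇒  ω_c = 73/96
ω_c/ω_r = 73/96

73/96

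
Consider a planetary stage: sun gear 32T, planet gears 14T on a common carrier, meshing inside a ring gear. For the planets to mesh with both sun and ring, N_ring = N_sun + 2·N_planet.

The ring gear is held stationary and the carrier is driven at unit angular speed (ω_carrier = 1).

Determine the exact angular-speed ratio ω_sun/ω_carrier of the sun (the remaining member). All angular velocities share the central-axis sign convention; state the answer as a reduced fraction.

N_ring = 32 + 2·14 = 60
32(ω_s−ω_c) = −60(ω_r−ω_c),  ω_r=0, ω_c=1
ω_s = 1 − (60/32)(0−1) = 23/8
ω_s/ω_c = 23/8

23/8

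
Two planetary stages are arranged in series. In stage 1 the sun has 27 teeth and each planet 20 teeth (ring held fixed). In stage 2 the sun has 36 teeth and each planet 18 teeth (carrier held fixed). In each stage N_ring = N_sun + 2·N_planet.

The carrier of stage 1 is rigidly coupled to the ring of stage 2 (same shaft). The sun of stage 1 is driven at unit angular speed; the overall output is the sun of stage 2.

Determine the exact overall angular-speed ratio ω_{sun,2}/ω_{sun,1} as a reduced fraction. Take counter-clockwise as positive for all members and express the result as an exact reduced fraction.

-27/47

Stage 1: N_ring = 27 + 2·20 = 67
Stage 1: 27(ω_s−ω_c) = −67(ω_r−ω_c),  ω_r=0, ω_s=1
Stage 1: 27(1−ω_c) = −67(0−ω_c)  ⇒  94ω_c = 27  ⇒  ω_c = 27/94
  ⇒ ω_c¹/ω_s¹ = 27/94
Stage 2: N_ring = 36 + 2·18 = 72
Stage 2: 36(ω_s−ω_c) = −72(ω_r−ω_c),  ω_c=0, ω_r=1
Stage 2: ω_s = 0 − (72/36)(1−0) = -2
  ⇒ ω_s²/ω_r² = -2
Coupling ω_r² = ω_c¹ ⇒ overall = 27/94 × -2 = -27/47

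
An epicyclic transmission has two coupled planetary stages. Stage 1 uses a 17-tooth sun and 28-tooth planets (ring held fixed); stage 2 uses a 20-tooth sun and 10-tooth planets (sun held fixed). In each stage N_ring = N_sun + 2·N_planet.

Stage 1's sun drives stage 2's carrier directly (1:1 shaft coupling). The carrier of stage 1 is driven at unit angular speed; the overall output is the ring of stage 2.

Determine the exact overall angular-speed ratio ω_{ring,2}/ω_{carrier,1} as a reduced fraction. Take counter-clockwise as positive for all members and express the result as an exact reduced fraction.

Stage 1: N_ring = 17 + 2·28 = 73
Stage 1: 17(ω_s−ω_c) = −73(ω_r−ω_c),  ω_r=0, ω_c=1
Stage 1: ω_s = 1 − (73/17)(0−1) = 90/17
  ⇒ ω_s¹/ω_c¹ = 90/17
Stage 2: N_ring = 20 + 2·10 = 40
Stage 2: 20(ω_s−ω_c) = −40(ω_r−ω_c),  ω_s=0, ω_c=1
Stage 2: ω_r = 1 − (20/40)(0−1) = 3/2
  ⇒ ω_r²/ω_c² = 3/2
Coupling ω_c² = ω_s¹ ⇒ overall = 90/17 × 3/2 = 135/17

135/17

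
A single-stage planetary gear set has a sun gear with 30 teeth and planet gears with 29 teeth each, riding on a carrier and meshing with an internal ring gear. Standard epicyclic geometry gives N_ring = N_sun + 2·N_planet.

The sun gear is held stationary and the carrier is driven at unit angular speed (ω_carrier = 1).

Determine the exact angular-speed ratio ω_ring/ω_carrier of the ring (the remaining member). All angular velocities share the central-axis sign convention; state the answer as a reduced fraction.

N_ring = 30 + 2·29 = 88
30(ω_s−ω_c) = −88(ω_r−ω_c),  ω_s=0, ω_c=1
ω_r = 1 − (30/88)(0−1) = 59/44
ω_r/ω_c = 59/44

59/44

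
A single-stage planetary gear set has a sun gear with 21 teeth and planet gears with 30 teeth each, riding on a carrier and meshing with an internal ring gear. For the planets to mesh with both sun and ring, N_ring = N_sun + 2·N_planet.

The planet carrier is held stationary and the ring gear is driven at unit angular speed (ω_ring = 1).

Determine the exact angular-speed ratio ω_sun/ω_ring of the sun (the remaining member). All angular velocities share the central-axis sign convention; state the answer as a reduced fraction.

-27/7

N_ring = 21 + 2·30 = 81
21(ω_s−ω_c) = −81(ω_r−ω_c),  ω_c=0, ω_r=1
ω_s = 0 − (81/21)(1−0) = -27/7
ω_s/ω_r = -27/7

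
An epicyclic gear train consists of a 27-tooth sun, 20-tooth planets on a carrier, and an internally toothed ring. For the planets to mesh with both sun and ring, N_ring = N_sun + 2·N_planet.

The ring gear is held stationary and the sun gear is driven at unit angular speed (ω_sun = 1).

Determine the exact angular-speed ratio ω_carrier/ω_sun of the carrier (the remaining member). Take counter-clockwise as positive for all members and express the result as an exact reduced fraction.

27/94

N_ring = 27 + 2·20 = 67
27(ω_s−ω_c) = −67(ω_r−ω_c),  ω_r=0, ω_s=1
27(1−ω_c) = −67(0−ω_c)  ⇒  94ω_c = 27  ⇒  ω_c = 27/94
ω_c/ω_s = 27/94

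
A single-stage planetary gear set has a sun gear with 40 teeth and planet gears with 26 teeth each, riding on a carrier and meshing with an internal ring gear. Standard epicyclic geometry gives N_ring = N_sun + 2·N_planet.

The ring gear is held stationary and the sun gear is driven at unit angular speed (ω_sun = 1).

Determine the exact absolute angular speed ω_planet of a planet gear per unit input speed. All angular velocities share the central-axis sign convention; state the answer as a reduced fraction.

N_ring = 40 + 2·26 = 92
40(ω_s−ω_c) = −92(ω_r−ω_c),  ω_r=0, ω_s=1
40(1−ω_c) = −92(0−ω_c)  ⇒  132ω_c = 40  ⇒  ω_c = 10/33
sun–planet: 40·(1−10/33) = −26·(ω_p−ω_c)  ⇒  ω_p−ω_c = −(40/26)·(23/33) = -460/429
ω_p = 10/33 − 460/429 = -10/13

-10/13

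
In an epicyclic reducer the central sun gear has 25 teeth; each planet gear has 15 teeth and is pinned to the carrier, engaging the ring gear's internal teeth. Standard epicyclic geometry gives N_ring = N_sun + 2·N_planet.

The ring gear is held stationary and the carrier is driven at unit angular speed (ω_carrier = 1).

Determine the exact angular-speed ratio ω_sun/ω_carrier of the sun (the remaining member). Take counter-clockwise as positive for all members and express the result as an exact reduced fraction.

N_ring = 25 + 2·15 = 55
25(ω_s−ω_c) = −55(ω_r−ω_c),  ω_r=0, ω_c=1
ω_s = 1 − (55/25)(0−1) = 16/5
ω_s/ω_c = 16/5

16/5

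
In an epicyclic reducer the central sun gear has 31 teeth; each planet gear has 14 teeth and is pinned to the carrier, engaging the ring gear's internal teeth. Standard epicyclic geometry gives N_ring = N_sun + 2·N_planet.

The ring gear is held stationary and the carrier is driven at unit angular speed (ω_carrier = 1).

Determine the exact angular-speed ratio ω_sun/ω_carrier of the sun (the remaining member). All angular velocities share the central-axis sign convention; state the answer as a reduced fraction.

N_ring = 31 + 2·14 = 59
31(ω_s−ω_c) = −59(ω_r−ω_c),  ω_r=0, ω_c=1
ω_s = 1 − (59/31)(0−1) = 90/31
ω_s/ω_c = 90/31

90/31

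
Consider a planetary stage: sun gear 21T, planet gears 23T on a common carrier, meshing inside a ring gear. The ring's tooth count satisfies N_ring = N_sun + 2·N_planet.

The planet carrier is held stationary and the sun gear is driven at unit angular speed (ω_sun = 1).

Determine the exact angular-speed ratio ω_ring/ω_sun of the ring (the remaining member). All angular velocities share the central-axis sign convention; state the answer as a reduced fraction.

N_ring = 21 + 2·23 = 67
21(ω_s−ω_c) = −67(ω_r−ω_c),  ω_c=0, ω_s=1
ω_r = 0 − (21/67)(1−0) = -21/67
ω_r/ω_s = -21/67

-21/67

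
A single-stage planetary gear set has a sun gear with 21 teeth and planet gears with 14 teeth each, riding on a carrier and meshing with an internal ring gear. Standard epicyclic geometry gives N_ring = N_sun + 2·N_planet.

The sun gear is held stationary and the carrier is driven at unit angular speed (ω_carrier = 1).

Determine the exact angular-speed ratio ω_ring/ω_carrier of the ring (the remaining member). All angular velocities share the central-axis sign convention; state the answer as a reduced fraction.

10/7

N_ring = 21 + 2·14 = 49
21(ω_s−ω_c) = −49(ω_r−ω_c),  ω_s=0, ω_c=1
ω_r = 1 − (21/49)(0−1) = 10/7
ω_r/ω_c = 10/7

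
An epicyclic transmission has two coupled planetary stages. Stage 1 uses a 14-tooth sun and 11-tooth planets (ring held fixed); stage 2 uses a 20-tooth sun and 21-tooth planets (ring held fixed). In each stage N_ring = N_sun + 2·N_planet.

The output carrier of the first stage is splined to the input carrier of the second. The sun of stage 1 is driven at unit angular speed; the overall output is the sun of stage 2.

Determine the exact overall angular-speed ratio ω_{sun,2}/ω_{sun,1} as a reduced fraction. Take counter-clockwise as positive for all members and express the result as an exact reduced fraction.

287/250

Stage 1: N_ring = 14 + 2·11 = 36
Stage 1: 14(ω_s−ω_c) = −36(ω_r−ω_c),  ω_r=0, ω_s=1
Stage 1: 14(1−ω_c) = −36(0−ω_c)  ⇒  50ω_c = 14  ⇒  ω_c = 7/25
  ⇒ ω_c¹/ω_s¹ = 7/25
Stage 2: N_ring = 20 + 2·21 = 62
Stage 2: 20(ω_s−ω_c) = −62(ω_r−ω_c),  ω_r=0, ω_c=1
Stage 2: ω_s = 1 − (62/20)(0−1) = 41/10
  ⇒ ω_s²/ω_c² = 41/10
Coupling ω_c² = ω_c¹ ⇒ overall = 7/25 × 41/10 = 287/250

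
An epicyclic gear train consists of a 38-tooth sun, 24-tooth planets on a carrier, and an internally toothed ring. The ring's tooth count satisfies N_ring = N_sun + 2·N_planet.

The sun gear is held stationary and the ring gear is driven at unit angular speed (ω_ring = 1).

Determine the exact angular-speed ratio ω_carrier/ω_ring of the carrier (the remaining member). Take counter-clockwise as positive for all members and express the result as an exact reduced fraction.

N_ring = 38 + 2·24 = 86
38(ω_s−ω_c) = −86(ω_r−ω_c),  ω_s=0, ω_r=1
38(0−ω_c) = −86(1−ω_c)  ⇒  124ω_c = 86  ⇒  ω_c = 43/62
ω_c/ω_r = 43/62

43/62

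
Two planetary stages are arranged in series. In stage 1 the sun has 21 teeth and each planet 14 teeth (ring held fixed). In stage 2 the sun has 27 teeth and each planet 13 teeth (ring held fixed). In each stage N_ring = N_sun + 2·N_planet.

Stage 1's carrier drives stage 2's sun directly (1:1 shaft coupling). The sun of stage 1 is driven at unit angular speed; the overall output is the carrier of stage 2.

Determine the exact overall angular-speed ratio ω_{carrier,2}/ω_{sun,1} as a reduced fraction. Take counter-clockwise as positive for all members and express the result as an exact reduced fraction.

Stage 1: N_ring = 21 + 2·14 = 49
Stage 1: 21(ω_s−ω_c) = −49(ω_r−ω_c),  ω_r=0, ω_s=1
Stage 1: 21(1−ω_c) = −49(0−ω_c)  ⇒  70ω_c = 21  ⇒  ω_c = 3/10
  ⇒ ω_c¹/ω_s¹ = 3/10
Stage 2: N_ring = 27 + 2·13 = 53
Stage 2: 27(ω_s−ω_c) = −53(ω_r−ω_c),  ω_r=0, ω_s=1
Stage 2: 27(1−ω_c) = −53(0−ω_c)  ⇒  80ω_c = 27  ⇒  ω_c = 27/80
  ⇒ ω_c²/ω_s² = 27/80
Coupling ω_s² = ω_c¹ ⇒ overall = 3/10 × 27/80 = 81/800

81/800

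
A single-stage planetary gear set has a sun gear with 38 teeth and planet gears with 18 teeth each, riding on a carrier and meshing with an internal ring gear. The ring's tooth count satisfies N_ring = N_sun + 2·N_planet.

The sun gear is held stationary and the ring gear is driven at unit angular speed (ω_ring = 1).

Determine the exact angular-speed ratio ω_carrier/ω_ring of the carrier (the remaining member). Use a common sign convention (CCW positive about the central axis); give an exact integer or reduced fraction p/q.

N_ring = 38 + 2·18 = 74
38(ω_s−ω_c) = −74(ω_r−ω_c),  ω_s=0, ω_r=1
38(0−ω_c) = −74(1−ω_c)  ⇒  112ω_c = 74  ⇒  ω_c = 37/56
ω_c/ω_r = 37/56

37/56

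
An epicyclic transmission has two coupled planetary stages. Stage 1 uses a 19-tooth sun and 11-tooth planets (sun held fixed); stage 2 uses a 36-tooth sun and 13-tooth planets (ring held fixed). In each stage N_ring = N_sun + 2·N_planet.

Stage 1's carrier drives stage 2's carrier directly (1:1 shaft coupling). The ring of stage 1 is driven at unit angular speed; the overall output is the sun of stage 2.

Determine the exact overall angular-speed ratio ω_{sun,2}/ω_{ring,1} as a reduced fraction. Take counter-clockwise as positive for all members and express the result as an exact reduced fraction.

Stage 1: N_ring = 19 + 2·11 = 41
Stage 1: 19(ω_s−ω_c) = −41(ω_r−ω_c),  ω_s=0, ω_r=1
Stage 1: 19(0−ω_c) = −41(1−ω_c)  ⇒  60ω_c = 41  ⇒  ω_c = 41/60
  ⇒ ω_c¹/ω_r¹ = 41/60
Stage 2: N_ring = 36 + 2·13 = 62
Stage 2: 36(ω_s−ω_c) = −62(ω_r−ω_c),  ω_r=0, ω_c=1
Stage 2: ω_s = 1 − (62/36)(0−1) = 49/18
  ⇒ ω_s²/ω_c² = 49/18
Coupling ω_c² = ω_c¹ ⇒ overall = 41/60 × 49/18 = 2009/1080

2009/1080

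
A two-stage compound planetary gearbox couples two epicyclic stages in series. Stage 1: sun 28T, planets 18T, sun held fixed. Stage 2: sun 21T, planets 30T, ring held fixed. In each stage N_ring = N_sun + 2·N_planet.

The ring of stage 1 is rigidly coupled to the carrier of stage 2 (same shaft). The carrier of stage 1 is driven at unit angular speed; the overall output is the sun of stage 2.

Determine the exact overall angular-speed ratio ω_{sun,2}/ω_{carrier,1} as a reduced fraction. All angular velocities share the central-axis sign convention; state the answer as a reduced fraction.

Stage 1: N_ring = 28 + 2·18 = 64
Stage 1: 28(ω_s−ω_c) = −64(ω_r−ω_c),  ω_s=0, ω_c=1
Stage 1: ω_r = 1 − (28/64)(0−1) = 23/16
  ⇒ ω_r¹/ω_c¹ = 23/16
Stage 2: N_ring = 21 + 2·30 = 81
Stage 2: 21(ω_s−ω_c) = −81(ω_r−ω_c),  ω_r=0, ω_c=1
Stage 2: ω_s = 1 − (81/21)(0−1) = 34/7
  ⇒ ω_s²/ω_c² = 34/7
Coupling ω_c² = ω_r¹ ⇒ overall = 23/16 × 34/7 = 391/56

391/56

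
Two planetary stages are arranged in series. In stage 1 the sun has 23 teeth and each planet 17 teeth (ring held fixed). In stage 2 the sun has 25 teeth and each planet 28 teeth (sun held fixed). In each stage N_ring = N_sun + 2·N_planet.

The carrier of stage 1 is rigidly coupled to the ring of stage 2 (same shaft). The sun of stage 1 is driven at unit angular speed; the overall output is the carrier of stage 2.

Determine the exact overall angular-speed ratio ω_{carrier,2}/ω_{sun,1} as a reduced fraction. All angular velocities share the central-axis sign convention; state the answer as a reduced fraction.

Stage 1: N_ring = 23 + 2·17 = 57
Stage 1: 23(ω_s−ω_c) = −57(ω_r−ω_c),  ω_r=0, ω_s=1
Stage 1: 23(1−ω_c) = −57(0−ω_c)  ⇒  80ω_c = 23  ⇒  ω_c = 23/80
  ⇒ ω_c¹/ω_s¹ = 23/80
Stage 2: N_ring = 25 + 2·28 = 81
Stage 2: 25(ω_s−ω_c) = −81(ω_r−ω_c),  ω_s=0, ω_r=1
Stage 2: 25(0−ω_c) = −81(1−ω_c)  ⇒  106ω_c = 81  ⇒  ω_c = 81/106
  ⇒ ω_c²/ω_r² = 81/106
Coupling ω_r² = ω_c¹ ⇒ overall = 23/80 × 81/106 = 1863/8480

1863/8480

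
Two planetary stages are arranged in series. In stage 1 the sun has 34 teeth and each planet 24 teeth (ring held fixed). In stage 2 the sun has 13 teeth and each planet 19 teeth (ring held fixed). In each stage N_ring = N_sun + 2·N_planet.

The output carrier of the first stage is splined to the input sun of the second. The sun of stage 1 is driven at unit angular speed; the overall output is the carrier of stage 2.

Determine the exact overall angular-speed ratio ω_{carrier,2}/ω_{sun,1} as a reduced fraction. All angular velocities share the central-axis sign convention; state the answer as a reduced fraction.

Stage 1: N_ring = 34 + 2·24 = 82
Stage 1: 34(ω_s−ω_c) = −82(ω_r−ω_c),  ω_r=0, ω_s=1
Stage 1: 34(1−ω_c) = −82(0−ω_c)  ⇒  116ω_c = 34  ⇒  ω_c = 17/58
  ⇒ ω_c¹/ω_s¹ = 17/58
Stage 2: N_ring = 13 + 2·19 = 51
Stage 2: 13(ω_s−ω_c) = −51(ω_r−ω_c),  ω_r=0, ω_s=1
Stage 2: 13(1−ω_c) = −51(0−ω_c)  ⇒  64ω_c = 13  ⇒  ω_c = 13/64
  ⇒ ω_c²/ω_s² = 13/64
Coupling ω_s² = ω_c¹ ⇒ overall = 17/58 × 13/64 = 221/3712

221/3712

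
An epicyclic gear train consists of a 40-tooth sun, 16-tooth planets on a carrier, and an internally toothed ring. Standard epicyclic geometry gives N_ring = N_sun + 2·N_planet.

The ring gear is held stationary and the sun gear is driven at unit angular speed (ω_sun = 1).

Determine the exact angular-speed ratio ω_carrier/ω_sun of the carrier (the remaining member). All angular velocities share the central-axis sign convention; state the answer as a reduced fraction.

N_ring = 40 + 2·16 = 72
40(ω_s−ω_c) = −72(ω_r−ω_c),  ω_r=0, ω_s=1
40(1−ω_c) = −72(0−ω_c)  ⇒  112ω_c = 40  ⇒  ω_c = 5/14
ω_c/ω_s = 5/14

5/14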